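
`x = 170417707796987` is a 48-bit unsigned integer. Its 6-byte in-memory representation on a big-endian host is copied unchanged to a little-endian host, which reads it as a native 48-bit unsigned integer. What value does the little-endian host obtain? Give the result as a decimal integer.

170417707796987 in 48-bit hexadecimal is 0x9AFE76EFC9FB.
Stored big-endian, the bytes at ascending addresses are 9A FE 76 EF C9 FB.
Read back as little-endian, the first byte is least significant, giving 0xFBC9EF76FE9A.
0xFBC9EF76FE9A = 276844724551322.

276844724551322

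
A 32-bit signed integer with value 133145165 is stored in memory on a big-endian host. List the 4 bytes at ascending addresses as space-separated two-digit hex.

07 EF A2 4D

133145165 in hexadecimal, padded to 32 bits, is 0x07EFA24D.
Split into bytes (most-significant first): 07 EF A2 4D.
Big-endian stores the most-significant byte at the lowest address.
So the memory order matches the most-significant-first order: 07 EF A2 4D.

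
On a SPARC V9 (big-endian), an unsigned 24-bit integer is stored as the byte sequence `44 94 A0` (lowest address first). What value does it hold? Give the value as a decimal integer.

4494496

Big-endian stores the most-significant byte at the lowest address.
The bytes are already most-significant first: 0x4494A0.
0x4494A0 = 4494496.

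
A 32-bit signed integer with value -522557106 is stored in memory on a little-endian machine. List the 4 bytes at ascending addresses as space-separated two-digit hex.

Two's complement of -522557106 in 32 bits: 522557106 = 0x1F2596B2; invert → 0xE0DA694D; add 1 → 0xE0DA694E.
Split into bytes (most-significant first): E0 DA 69 4E.
Little-endian: lowest address holds the least-significant byte.
So at ascending addresses the bytes are 4E 69 DA E0.

4E 69 DA E0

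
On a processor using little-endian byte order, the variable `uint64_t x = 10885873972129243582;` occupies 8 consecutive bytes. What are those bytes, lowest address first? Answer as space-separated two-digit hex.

BE 21 6F AA B3 64 12 97

10885873972129243582 in hexadecimal, padded to 64 bits, is 0x971264B3AA6F21BE.
Split into bytes (most-significant first): 97 12 64 B3 AA 6F 21 BE.
Little-endian stores the least-significant byte at the lowest address.
So at ascending addresses the bytes are BE 21 6F AA B3 64 12 97.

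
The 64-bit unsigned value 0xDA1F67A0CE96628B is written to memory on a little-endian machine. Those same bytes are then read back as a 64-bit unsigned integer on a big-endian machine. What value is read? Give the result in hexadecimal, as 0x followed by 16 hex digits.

Stored little-endian, the bytes at ascending addresses are 8B 62 96 CE A0 67 1F DA.
Read back as big-endian, the last byte is least significant, giving 0x8B6296CEA0671FDA.

0x8B6296CEA0671FDA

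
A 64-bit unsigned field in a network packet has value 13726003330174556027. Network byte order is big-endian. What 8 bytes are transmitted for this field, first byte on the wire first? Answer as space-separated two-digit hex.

BE 7C 8F 4E 28 E2 17 7B

13726003330174556027 in hexadecimal, padded to 64 bits, is 0xBE7C8F4E28E2177B.
Split into bytes (most-significant first): BE 7C 8F 4E 28 E2 17 7B.
Big-endian stores the most-significant byte at the lowest address.
So the memory order matches the most-significant-first order: BE 7C 8F 4E 28 E2 17 7B.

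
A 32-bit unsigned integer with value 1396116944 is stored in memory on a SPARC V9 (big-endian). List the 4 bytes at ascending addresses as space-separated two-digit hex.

1396116944 in hexadecimal, padded to 32 bits, is 0x53370DD0.
Split into bytes (most-significant first): 53 37 0D D0.
Big-endian stores the most-significant byte at the lowest address.
So the memory order matches the most-significant-first order: 53 37 0D D0.

53 37 0D D0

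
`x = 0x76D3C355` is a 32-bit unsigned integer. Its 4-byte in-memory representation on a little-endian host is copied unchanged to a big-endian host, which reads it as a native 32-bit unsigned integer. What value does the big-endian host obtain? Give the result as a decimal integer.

1438897014

Stored little-endian, the bytes at ascending addresses are 55 C3 D3 76.
Read back as big-endian, the last byte is least significant, giving 0x55C3D376.
0x55C3D376 = 1438897014.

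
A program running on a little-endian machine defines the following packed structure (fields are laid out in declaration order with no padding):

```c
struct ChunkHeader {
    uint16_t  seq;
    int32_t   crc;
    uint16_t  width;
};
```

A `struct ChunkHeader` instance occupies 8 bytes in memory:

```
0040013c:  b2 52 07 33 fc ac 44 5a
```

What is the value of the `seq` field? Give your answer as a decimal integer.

`seq` is the first field, at byte offset 0, occupying 2 bytes.
Bytes at offsets 0..1: B2 52.
Little-endian stores the least-significant byte at the lowest address.
Reassemble most-significant byte first: 52 B2 → 0x52B2.
0x52B2 = 21170.

21170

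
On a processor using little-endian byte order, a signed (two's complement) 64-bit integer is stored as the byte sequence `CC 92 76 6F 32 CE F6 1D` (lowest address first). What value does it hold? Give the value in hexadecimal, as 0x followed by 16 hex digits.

0x1DF6CE326F7692CC

In little-endian order the low byte comes first in memory.
Reassemble most-significant byte first: 1D F6 CE 32 6F 76 92 CC → 0x1DF6CE326F7692CC.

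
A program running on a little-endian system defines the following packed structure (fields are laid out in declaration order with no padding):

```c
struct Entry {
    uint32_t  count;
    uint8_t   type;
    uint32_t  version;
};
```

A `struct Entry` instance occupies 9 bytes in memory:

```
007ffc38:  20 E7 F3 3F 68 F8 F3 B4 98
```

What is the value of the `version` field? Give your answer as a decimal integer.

2561995768

`version` follows `count` (4 B), `type` (1 B), so it starts at offset 4 + 1 = 5 and occupies 4 bytes.
Bytes at offsets 5..8: F8 F3 B4 98.
Little-endian stores the least-significant byte at the lowest address.
Reassemble most-significant byte first: 98 B4 F3 F8 → 0x98B4F3F8.
0x98B4F3F8 = 2561995768.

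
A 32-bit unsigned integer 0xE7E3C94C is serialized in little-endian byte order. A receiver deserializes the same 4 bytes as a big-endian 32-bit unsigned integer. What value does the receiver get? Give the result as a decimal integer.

Stored little-endian, the bytes at ascending addresses are 4C C9 E3 E7.
Read back as big-endian, the last byte is least significant, giving 0x4CC9E3E7.
0x4CC9E3E7 = 1288299495.

1288299495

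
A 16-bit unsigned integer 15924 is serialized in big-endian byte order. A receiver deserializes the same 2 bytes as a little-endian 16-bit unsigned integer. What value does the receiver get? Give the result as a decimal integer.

13374

15924 in 16-bit hexadecimal is 0x3E34.
Stored big-endian, the bytes at ascending addresses are 3E 34.
Read back as little-endian, the first byte is least significant, giving 0x343E.
0x343E = 13374.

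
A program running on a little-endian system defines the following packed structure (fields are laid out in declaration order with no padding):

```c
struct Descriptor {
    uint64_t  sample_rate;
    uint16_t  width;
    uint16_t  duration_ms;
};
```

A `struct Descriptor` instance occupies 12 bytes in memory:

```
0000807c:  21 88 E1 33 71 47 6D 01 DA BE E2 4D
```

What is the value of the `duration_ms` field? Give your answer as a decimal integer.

19938

`duration_ms` follows `sample_rate` (8 B), `width` (2 B), so it starts at offset 8 + 2 = 10 and occupies 2 bytes.
Bytes at offsets 10..11: E2 4D.
Little-endian stores the least-significant byte at the lowest address.
Reassemble most-significant byte first: 4D E2 → 0x4DE2.
0x4DE2 = 19938.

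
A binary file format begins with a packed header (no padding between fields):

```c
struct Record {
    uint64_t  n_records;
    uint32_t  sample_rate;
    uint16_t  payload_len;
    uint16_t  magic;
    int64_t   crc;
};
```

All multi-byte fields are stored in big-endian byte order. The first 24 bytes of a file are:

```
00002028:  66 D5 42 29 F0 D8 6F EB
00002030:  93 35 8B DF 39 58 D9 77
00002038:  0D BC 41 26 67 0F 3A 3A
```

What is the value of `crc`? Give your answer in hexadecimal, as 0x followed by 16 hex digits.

`crc` follows `n_records` (8 B), `sample_rate` (4 B), `payload_len` (2 B), `magic` (2 B), so it starts at offset 8 + 4 + 2 + 2 = 16 and occupies 8 bytes.
Bytes at offsets 16..23: 0D BC 41 26 67 0F 3A 3A.
Big-endian: lowest address holds the most-significant byte.
The bytes are already most-significant first: 0x0DBC4126670F3A3A.

0x0DBC4126670F3A3A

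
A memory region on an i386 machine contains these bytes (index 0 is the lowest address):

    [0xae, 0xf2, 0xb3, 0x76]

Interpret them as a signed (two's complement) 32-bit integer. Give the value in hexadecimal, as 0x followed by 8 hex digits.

0x76B3F2AE

In little-endian order the low byte comes first in memory.
Reassemble most-significant byte first: 76 B3 F2 AE → 0x76B3F2AE.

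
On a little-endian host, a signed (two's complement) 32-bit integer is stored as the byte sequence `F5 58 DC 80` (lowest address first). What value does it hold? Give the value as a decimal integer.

In little-endian order the low byte comes first in memory.
Reassemble most-significant byte first: 80 DC 58 F5 → 0x80DC58F5.
Top bit is set, so as a signed 32-bit value this is 0x80DC58F5 − 2^32 = -2133042955.

-2133042955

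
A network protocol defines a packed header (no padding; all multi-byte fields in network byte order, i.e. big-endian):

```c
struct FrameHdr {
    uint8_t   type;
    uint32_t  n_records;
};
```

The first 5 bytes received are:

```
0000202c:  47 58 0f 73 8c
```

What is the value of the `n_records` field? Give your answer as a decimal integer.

1477407628

`n_records` follows `type` (1 byte), so it starts at byte offset 1 and occupies 4 bytes.
Bytes at offsets 1..4: 58 0F 73 8C.
Big-endian: lowest address holds the most-significant byte.
The bytes are already most-significant first: 0x580F738C.
0x580F738C = 1477407628.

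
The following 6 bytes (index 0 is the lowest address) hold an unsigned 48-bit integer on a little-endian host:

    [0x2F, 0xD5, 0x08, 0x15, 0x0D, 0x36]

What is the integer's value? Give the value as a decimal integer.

In little-endian order the low byte comes first in memory.
Reassemble most-significant byte first: 36 0D 15 08 D5 2F → 0x360D1508D52F.
0x360D1508D52F = 59429815375151.

59429815375151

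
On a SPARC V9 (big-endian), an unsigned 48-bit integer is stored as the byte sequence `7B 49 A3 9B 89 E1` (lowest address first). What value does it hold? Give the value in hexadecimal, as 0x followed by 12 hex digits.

In big-endian order the high byte comes first in memory.
The bytes are already most-significant first: 0x7B49A39B89E1.

0x7B49A39B89E1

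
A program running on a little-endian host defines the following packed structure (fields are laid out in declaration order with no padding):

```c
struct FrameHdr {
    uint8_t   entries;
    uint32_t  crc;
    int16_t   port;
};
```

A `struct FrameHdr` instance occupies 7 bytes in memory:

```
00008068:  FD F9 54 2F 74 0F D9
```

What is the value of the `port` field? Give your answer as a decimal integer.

-9969

`port` follows `entries` (1 B), `crc` (4 B), so it starts at offset 1 + 4 = 5 and occupies 2 bytes.
Bytes at offsets 5..6: 0F D9.
In little-endian order the low byte comes first in memory.
Reassemble most-significant byte first: D9 0F → 0xD90F.
Top bit is set, so as a signed 16-bit value this is 0xD90F − 2^16 = -9969.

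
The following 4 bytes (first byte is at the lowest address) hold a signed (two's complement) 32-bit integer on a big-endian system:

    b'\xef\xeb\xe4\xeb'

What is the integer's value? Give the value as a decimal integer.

Big-endian: lowest address holds the most-significant byte.
The bytes are already most-significant first: 0xEFEBE4EB.
Top bit is set, so as a signed 32-bit value this is 0xEFEBE4EB − 2^32 = -269753109.

-269753109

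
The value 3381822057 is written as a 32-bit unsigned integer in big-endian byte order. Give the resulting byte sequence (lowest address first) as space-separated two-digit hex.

C9 92 82 69

3381822057 in hexadecimal, padded to 32 bits, is 0xC9928269.
Split into bytes (most-significant first): C9 92 82 69.
Big-endian: lowest address holds the most-significant byte.
So the memory order matches the most-significant-first order: C9 92 82 69.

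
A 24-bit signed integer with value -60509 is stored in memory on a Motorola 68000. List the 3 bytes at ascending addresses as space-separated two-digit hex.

FF 13 A3

Two's complement of -60509 in 24 bits: 60509 = 0x00EC5D; invert → 0xFF13A2; add 1 → 0xFF13A3.
Split into bytes (most-significant first): FF 13 A3.
Big-endian stores the most-significant byte at the lowest address.
So the memory order matches the most-significant-first order: FF 13 A3.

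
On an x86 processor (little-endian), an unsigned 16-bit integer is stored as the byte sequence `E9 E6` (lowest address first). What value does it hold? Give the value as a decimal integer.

59113

Little-endian stores the least-significant byte at the lowest address.
Reassemble most-significant byte first: E6 E9 → 0xE6E9.
0xE6E9 = 59113.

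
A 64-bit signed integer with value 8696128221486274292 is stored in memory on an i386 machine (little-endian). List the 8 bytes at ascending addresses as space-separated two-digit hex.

F4 56 F0 1A 8B DA AE 78

8696128221486274292 in hexadecimal, padded to 64 bits, is 0x78AEDA8B1AF056F4.
Split into bytes (most-significant first): 78 AE DA 8B 1A F0 56 F4.
Little-endian: lowest address holds the least-significant byte.
So at ascending addresses the bytes are F4 56 F0 1A 8B DA AE 78.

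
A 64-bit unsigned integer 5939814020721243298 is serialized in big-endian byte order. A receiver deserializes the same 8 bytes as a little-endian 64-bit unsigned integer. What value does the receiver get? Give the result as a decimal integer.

11706255798667931218

5939814020721243298 in 64-bit hexadecimal is 0x526E7561A0F974A2.
Stored big-endian, the bytes at ascending addresses are 52 6E 75 61 A0 F9 74 A2.
Read back as little-endian, the first byte is least significant, giving 0xA274F9A061756E52.
0xA274F9A061756E52 = 11706255798667931218.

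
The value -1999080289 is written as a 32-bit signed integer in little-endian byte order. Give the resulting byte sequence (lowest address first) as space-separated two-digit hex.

9F 74 D8 88

Two's complement of -1999080289 in 32 bits: 1999080289 = 0x77278B61; invert → 0x88D8749E; add 1 → 0x88D8749F.
Split into bytes (most-significant first): 88 D8 74 9F.
In little-endian order the low byte comes first in memory.
So at ascending addresses the bytes are 9F 74 D8 88.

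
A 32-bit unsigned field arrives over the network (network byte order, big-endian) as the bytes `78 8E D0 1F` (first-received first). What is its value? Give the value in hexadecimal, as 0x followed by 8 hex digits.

In big-endian order the high byte comes first in memory.
The bytes are already most-significant first: 0x788ED01F.

0x788ED01F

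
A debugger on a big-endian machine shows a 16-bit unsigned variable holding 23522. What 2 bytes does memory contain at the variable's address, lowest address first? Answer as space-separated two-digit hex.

5B E2

23522 in hexadecimal, padded to 16 bits, is 0x5BE2.
Split into bytes (most-significant first): 5B E2.
In big-endian order the high byte comes first in memory.
So the memory order matches the most-significant-first order: 5B E2.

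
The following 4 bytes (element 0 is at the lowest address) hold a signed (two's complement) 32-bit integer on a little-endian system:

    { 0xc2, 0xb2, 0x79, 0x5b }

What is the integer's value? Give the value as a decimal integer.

In little-endian order the low byte comes first in memory.
Reassemble most-significant byte first: 5B 79 B2 C2 → 0x5B79B2C2.
0x5B79B2C2 = 1534702274.

1534702274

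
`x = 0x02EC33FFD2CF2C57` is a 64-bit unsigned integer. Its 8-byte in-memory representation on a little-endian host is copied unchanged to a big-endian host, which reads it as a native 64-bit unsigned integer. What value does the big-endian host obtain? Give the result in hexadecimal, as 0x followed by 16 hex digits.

0x572CCFD2FF33EC02

Stored little-endian, the bytes at ascending addresses are 57 2C CF D2 FF 33 EC 02.
Read back as big-endian, the last byte is least significant, giving 0x572CCFD2FF33EC02.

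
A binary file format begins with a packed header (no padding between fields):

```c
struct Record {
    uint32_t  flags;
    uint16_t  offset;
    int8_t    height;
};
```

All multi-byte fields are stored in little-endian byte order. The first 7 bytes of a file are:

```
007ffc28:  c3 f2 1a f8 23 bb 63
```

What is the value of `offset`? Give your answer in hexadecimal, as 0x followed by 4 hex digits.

0xBB23

`offset` follows `flags` (4 bytes), so it starts at byte offset 4 and occupies 2 bytes.
Bytes at offsets 4..5: 23 BB.
Little-endian stores the least-significant byte at the lowest address.
Reassemble most-significant byte first: BB 23 → 0xBB23.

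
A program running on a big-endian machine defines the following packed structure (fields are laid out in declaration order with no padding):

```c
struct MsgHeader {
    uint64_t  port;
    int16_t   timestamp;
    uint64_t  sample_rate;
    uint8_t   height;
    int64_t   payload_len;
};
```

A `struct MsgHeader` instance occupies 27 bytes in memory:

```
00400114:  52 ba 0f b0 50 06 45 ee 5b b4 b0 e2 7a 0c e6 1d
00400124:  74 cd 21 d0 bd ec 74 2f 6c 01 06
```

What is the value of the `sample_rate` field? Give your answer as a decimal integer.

`sample_rate` follows `port` (8 B), `timestamp` (2 B), so it starts at offset 8 + 2 = 10 and occupies 8 bytes.
Bytes at offsets 10..17: B0 E2 7A 0C E6 1D 74 CD.
In big-endian order the high byte comes first in memory.
The bytes are already most-significant first: 0xB0E27A0CE61D74CD.
0xB0E27A0CE61D74CD = 12745884091230811341.

12745884091230811341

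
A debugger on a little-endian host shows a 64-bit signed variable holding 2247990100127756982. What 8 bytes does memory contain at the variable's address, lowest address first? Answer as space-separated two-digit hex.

B6 B2 B5 F0 15 77 32 1F

2247990100127756982 in hexadecimal, padded to 64 bits, is 0x1F327715F0B5B2B6.
Split into bytes (most-significant first): 1F 32 77 15 F0 B5 B2 B6.
In little-endian order the low byte comes first in memory.
So at ascending addresses the bytes are B6 B2 B5 F0 15 77 32 1F.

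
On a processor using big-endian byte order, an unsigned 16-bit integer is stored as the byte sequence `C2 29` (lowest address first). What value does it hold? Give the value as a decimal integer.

49705

Big-endian: lowest address holds the most-significant byte.
The bytes are already most-significant first: 0xC229.
0xC229 = 49705.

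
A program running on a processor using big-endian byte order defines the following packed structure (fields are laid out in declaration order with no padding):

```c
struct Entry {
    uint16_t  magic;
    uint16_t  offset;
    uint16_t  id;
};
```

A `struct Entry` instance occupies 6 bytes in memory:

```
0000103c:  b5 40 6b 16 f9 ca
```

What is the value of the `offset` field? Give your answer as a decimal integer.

27414

`offset` follows `magic` (2 bytes), so it starts at byte offset 2 and occupies 2 bytes.
Bytes at offsets 2..3: 6B 16.
In big-endian order the high byte comes first in memory.
The bytes are already most-significant first: 0x6B16.
0x6B16 = 27414.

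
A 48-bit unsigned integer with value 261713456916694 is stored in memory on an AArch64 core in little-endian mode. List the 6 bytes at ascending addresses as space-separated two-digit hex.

D6 E8 A1 E9 06 EE

261713456916694 in hexadecimal, padded to 48 bits, is 0xEE06E9A1E8D6.
Split into bytes (most-significant first): EE 06 E9 A1 E8 D6.
Little-endian stores the least-significant byte at the lowest address.
So at ascending addresses the bytes are D6 E8 A1 E9 06 EE.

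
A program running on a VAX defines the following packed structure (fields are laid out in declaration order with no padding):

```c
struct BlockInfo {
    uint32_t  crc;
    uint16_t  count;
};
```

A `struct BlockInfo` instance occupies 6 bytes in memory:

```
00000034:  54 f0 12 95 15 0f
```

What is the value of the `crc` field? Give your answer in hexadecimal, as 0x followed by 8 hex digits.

0x9512F054

`crc` is the first field, at byte offset 0, occupying 4 bytes.
Bytes at offsets 0..3: 54 F0 12 95.
In little-endian order the low byte comes first in memory.
Reassemble most-significant byte first: 95 12 F0 54 → 0x9512F054.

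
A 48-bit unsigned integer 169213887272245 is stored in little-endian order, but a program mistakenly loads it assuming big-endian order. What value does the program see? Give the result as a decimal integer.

58641942963865

169213887272245 in 48-bit hexadecimal is 0x99E62DA45535.
Stored little-endian, the bytes at ascending addresses are 35 55 A4 2D E6 99.
Read back as big-endian, the last byte is least significant, giving 0x3555A42DE699.
0x3555A42DE699 = 58641942963865.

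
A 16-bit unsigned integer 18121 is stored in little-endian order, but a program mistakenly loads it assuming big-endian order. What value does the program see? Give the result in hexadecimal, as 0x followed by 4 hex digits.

18121 in 16-bit hexadecimal is 0x46C9.
Stored little-endian, the bytes at ascending addresses are C9 46.
Read back as big-endian, the last byte is least significant, giving 0xC946.

0xC946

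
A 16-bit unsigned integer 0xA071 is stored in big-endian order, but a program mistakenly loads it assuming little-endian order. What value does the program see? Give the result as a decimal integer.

Stored big-endian, the bytes at ascending addresses are A0 71.
Read back as little-endian, the first byte is least significant, giving 0x71A0.
0x71A0 = 29088.

29088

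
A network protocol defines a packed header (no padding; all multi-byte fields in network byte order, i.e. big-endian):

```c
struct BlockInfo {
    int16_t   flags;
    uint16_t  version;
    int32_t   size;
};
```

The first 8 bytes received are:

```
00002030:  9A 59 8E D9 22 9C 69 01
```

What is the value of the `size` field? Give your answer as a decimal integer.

580675841

`size` follows `flags` (2 B), `version` (2 B), so it starts at offset 2 + 2 = 4 and occupies 4 bytes.
Bytes at offsets 4..7: 22 9C 69 01.
Big-endian: lowest address holds the most-significant byte.
The bytes are already most-significant first: 0x229C6901.
0x229C6901 = 580675841.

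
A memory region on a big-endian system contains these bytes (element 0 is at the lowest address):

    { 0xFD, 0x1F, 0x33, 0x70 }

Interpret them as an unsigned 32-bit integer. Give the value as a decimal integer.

4246680432

In big-endian order the high byte comes first in memory.
The bytes are already most-significant first: 0xFD1F3370.
0xFD1F3370 = 4246680432.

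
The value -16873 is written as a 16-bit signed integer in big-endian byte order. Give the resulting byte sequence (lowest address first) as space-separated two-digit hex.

Two's complement of -16873 in 16 bits: 16873 = 0x41E9; invert → 0xBE16; add 1 → 0xBE17.
Split into bytes (most-significant first): BE 17.
In big-endian order the high byte comes first in memory.
So the memory order matches the most-significant-first order: BE 17.

BE 17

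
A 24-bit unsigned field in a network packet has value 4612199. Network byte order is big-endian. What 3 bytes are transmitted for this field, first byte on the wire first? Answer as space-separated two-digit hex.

46 60 67

4612199 in hexadecimal, padded to 24 bits, is 0x466067.
Split into bytes (most-significant first): 46 60 67.
In big-endian order the high byte comes first in memory.
So the memory order matches the most-significant-first order: 46 60 67.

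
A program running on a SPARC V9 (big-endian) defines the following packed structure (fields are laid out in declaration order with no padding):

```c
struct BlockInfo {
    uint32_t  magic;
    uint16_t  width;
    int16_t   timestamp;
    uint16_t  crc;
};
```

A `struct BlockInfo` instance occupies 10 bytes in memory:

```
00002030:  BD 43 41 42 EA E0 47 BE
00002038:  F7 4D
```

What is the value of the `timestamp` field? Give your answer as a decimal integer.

`timestamp` follows `magic` (4 B), `width` (2 B), so it starts at offset 4 + 2 = 6 and occupies 2 bytes.
Bytes at offsets 6..7: 47 BE.
Big-endian stores the most-significant byte at the lowest address.
The bytes are already most-significant first: 0x47BE.
0x47BE = 18366.

18366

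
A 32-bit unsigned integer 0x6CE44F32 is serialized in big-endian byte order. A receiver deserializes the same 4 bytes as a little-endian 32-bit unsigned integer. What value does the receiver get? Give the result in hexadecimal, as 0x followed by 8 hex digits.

Stored big-endian, the bytes at ascending addresses are 6C E4 4F 32.
Read back as little-endian, the first byte is least significant, giving 0x324FE46C.

0x324FE46C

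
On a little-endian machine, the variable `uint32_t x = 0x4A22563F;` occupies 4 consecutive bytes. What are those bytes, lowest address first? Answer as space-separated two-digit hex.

3F 56 22 4A

Split into bytes (most-significant first): 4A 22 56 3F.
In little-endian order the low byte comes first in memory.
So at ascending addresses the bytes are 3F 56 22 4A.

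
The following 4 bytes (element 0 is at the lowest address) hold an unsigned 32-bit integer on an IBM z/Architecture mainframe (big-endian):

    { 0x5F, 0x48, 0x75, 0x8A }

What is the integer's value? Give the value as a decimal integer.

In big-endian order the high byte comes first in memory.
The bytes are already most-significant first: 0x5F48758A.
0x5F48758A = 1598584202.

1598584202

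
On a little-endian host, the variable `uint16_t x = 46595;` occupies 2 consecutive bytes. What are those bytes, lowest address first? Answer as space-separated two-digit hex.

03 B6

46595 in hexadecimal, padded to 16 bits, is 0xB603.
Split into bytes (most-significant first): B6 03.
Little-endian stores the least-significant byte at the lowest address.
So at ascending addresses the bytes are 03 B6.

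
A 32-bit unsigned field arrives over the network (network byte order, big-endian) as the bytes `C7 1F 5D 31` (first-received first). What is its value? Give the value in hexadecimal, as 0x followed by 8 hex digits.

In big-endian order the high byte comes first in memory.
The bytes are already most-significant first: 0xC71F5D31.

0xC71F5D31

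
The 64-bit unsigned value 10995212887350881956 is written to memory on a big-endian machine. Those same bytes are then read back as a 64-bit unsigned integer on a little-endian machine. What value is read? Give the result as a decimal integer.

10995212887350881956 in 64-bit hexadecimal is 0x9896D7DDAC58AEA4.
Stored big-endian, the bytes at ascending addresses are 98 96 D7 DD AC 58 AE A4.
Read back as little-endian, the first byte is least significant, giving 0xA4AE58ACDDD79698.
0xA4AE58ACDDD79698 = 11866519567647348376.

11866519567647348376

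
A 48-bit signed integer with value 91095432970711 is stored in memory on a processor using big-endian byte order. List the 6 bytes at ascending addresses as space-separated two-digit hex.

91095432970711 in hexadecimal, padded to 48 bits, is 0x52D9CEEC41D7.
Split into bytes (most-significant first): 52 D9 CE EC 41 D7.
Big-endian: lowest address holds the most-significant byte.
So the memory order matches the most-significant-first order: 52 D9 CE EC 41 D7.

52 D9 CE EC 41 D7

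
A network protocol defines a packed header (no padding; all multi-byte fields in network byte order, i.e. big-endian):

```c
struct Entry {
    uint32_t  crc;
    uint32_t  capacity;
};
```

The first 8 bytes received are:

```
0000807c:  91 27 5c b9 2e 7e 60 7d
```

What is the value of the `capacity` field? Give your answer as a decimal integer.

`capacity` follows `crc` (4 bytes), so it starts at byte offset 4 and occupies 4 bytes.
Bytes at offsets 4..7: 2E 7E 60 7D.
In big-endian order the high byte comes first in memory.
The bytes are already most-significant first: 0x2E7E607D.
0x2E7E607D = 780034173.

780034173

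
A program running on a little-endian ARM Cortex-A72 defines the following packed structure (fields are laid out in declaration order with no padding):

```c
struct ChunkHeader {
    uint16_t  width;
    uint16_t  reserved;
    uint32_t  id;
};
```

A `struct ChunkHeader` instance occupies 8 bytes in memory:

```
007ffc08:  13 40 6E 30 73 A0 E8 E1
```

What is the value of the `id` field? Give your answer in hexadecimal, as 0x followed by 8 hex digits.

0xE1E8A073

`id` follows `width` (2 B), `reserved` (2 B), so it starts at offset 2 + 2 = 4 and occupies 4 bytes.
Bytes at offsets 4..7: 73 A0 E8 E1.
In little-endian order the low byte comes first in memory.
Reassemble most-significant byte first: E1 E8 A0 73 → 0xE1E8A073.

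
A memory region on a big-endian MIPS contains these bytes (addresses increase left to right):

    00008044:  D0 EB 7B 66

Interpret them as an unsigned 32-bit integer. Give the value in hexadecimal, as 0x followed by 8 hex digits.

In big-endian order the high byte comes first in memory.
The bytes are already most-significant first: 0xD0EB7B66.

0xD0EB7B66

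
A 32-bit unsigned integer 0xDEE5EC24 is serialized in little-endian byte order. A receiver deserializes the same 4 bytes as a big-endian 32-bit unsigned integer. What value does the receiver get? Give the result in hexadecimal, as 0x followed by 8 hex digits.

0x24ECE5DE

Stored little-endian, the bytes at ascending addresses are 24 EC E5 DE.
Read back as big-endian, the last byte is least significant, giving 0x24ECE5DE.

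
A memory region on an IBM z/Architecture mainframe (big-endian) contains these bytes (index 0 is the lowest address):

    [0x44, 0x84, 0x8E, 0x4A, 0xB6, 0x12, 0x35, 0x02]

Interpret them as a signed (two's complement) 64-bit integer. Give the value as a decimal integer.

Big-endian: lowest address holds the most-significant byte.
The bytes are already most-significant first: 0x44848E4AB6123502.
0x44848E4AB6123502 = 4937227543038276866.

4937227543038276866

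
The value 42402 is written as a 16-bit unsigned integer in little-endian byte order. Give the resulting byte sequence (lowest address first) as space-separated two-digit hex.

42402 in hexadecimal, padded to 16 bits, is 0xA5A2.
Split into bytes (most-significant first): A5 A2.
Little-endian stores the least-significant byte at the lowest address.
So at ascending addresses the bytes are A2 A5.

A2 A5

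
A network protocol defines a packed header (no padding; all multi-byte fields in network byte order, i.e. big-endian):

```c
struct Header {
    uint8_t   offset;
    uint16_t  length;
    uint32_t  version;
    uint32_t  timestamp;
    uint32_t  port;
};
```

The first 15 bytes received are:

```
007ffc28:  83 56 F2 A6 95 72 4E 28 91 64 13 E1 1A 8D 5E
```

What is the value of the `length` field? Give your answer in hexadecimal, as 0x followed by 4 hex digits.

`length` follows `offset` (1 byte), so it starts at byte offset 1 and occupies 2 bytes.
Bytes at offsets 1..2: 56 F2.
Big-endian: lowest address holds the most-significant byte.
The bytes are already most-significant first: 0x56F2.

0x56F2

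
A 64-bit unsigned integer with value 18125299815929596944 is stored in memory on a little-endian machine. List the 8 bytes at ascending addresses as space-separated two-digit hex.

18125299815929596944 in hexadecimal, padded to 64 bits, is 0xFB8A00268FEFCC10.
Split into bytes (most-significant first): FB 8A 00 26 8F EF CC 10.
Little-endian stores the least-significant byte at the lowest address.
So at ascending addresses the bytes are 10 CC EF 8F 26 00 8A FB.

10 CC EF 8F 26 00 8A FB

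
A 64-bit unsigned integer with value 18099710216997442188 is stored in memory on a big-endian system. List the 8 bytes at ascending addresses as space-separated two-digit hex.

FB 2F 16 8B C5 A4 12 8C

18099710216997442188 in hexadecimal, padded to 64 bits, is 0xFB2F168BC5A4128C.
Split into bytes (most-significant first): FB 2F 16 8B C5 A4 12 8C.
Big-endian stores the most-significant byte at the lowest address.
So the memory order matches the most-significant-first order: FB 2F 16 8B C5 A4 12 8C.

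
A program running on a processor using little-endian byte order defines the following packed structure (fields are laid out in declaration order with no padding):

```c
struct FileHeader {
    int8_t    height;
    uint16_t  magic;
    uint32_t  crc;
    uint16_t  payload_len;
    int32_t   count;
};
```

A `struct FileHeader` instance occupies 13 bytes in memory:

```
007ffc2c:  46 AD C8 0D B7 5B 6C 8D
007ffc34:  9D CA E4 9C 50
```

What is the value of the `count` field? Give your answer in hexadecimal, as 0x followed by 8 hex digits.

`count` follows `height` (1 B), `magic` (2 B), `crc` (4 B), `payload_len` (2 B), so it starts at offset 1 + 2 + 4 + 2 = 9 and occupies 4 bytes.
Bytes at offsets 9..12: CA E4 9C 50.
Little-endian stores the least-significant byte at the lowest address.
Reassemble most-significant byte first: 50 9C E4 CA → 0x509CE4CA.

0x509CE4CA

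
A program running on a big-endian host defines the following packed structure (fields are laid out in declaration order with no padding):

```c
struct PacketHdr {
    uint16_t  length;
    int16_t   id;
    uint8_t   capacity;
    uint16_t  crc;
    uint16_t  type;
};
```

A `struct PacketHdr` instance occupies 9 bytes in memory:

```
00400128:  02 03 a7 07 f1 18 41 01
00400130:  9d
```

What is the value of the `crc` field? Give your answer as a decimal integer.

`crc` follows `length` (2 B), `id` (2 B), `capacity` (1 B), so it starts at offset 2 + 2 + 1 = 5 and occupies 2 bytes.
Bytes at offsets 5..6: 18 41.
In big-endian order the high byte comes first in memory.
The bytes are already most-significant first: 0x1841.
0x1841 = 6209.

6209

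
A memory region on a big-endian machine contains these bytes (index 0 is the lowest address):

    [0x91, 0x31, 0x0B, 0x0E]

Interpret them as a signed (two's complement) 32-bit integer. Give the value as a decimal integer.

Big-endian stores the most-significant byte at the lowest address.
The bytes are already most-significant first: 0x91310B0E.
Top bit is set, so as a signed 32-bit value this is 0x91310B0E − 2^32 = -1859056882.

-1859056882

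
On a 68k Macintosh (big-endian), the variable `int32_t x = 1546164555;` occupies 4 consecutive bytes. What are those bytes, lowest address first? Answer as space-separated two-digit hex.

1546164555 in hexadecimal, padded to 32 bits, is 0x5C28994B.
Split into bytes (most-significant first): 5C 28 99 4B.
In big-endian order the high byte comes first in memory.
So the memory order matches the most-significant-first order: 5C 28 99 4B.

5C 28 99 4B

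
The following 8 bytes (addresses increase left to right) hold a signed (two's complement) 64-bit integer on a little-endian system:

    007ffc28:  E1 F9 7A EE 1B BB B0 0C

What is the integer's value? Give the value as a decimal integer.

914436452995758561

In little-endian order the low byte comes first in memory.
Reassemble most-significant byte first: 0C B0 BB 1B EE 7A F9 E1 → 0x0CB0BB1BEE7AF9E1.
0x0CB0BB1BEE7AF9E1 = 914436452995758561.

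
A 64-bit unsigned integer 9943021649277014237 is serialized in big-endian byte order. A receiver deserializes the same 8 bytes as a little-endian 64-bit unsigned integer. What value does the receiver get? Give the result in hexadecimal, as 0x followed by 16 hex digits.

9943021649277014237 in 64-bit hexadecimal is 0x89FCB582772CD0DD.
Stored big-endian, the bytes at ascending addresses are 89 FC B5 82 77 2C D0 DD.
Read back as little-endian, the first byte is least significant, giving 0xDDD02C7782B5FC89.

0xDDD02C7782B5FC89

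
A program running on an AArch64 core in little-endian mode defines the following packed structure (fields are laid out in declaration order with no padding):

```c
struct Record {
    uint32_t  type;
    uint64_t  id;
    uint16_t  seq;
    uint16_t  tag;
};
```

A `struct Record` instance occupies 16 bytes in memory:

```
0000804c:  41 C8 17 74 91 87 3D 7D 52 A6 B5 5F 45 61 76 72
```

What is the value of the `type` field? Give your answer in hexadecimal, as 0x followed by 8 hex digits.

0x7417C841

`type` is the first field, at byte offset 0, occupying 4 bytes.
Bytes at offsets 0..3: 41 C8 17 74.
Little-endian: lowest address holds the least-significant byte.
Reassemble most-significant byte first: 74 17 C8 41 → 0x7417C841.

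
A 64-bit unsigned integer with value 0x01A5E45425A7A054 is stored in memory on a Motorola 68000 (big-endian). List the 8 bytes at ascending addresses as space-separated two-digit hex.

01 A5 E4 54 25 A7 A0 54

Split into bytes (most-significant first): 01 A5 E4 54 25 A7 A0 54.
Big-endian stores the most-significant byte at the lowest address.
So the memory order matches the most-significant-first order: 01 A5 E4 54 25 A7 A0 54.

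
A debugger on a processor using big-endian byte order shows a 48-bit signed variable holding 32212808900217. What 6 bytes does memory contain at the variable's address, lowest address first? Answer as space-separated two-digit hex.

32212808900217 in hexadecimal, padded to 48 bits, is 0x1D4C21081E79.
Split into bytes (most-significant first): 1D 4C 21 08 1E 79.
Big-endian stores the most-significant byte at the lowest address.
So the memory order matches the most-significant-first order: 1D 4C 21 08 1E 79.

1D 4C 21 08 1E 79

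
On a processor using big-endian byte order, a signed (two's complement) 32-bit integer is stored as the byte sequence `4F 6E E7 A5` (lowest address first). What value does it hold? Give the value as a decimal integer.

Big-endian: lowest address holds the most-significant byte.
The bytes are already most-significant first: 0x4F6EE7A5.
0x4F6EE7A5 = 1332668325.

1332668325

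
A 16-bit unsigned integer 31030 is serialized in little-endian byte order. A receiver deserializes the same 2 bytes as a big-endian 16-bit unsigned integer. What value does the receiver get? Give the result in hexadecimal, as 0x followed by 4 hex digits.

0x3679

31030 in 16-bit hexadecimal is 0x7936.
Stored little-endian, the bytes at ascending addresses are 36 79.
Read back as big-endian, the last byte is least significant, giving 0x3679.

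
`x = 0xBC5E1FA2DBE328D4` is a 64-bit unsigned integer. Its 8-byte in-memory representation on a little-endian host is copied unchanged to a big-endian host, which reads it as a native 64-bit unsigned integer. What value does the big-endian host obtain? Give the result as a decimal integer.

15287719467566456508

Stored little-endian, the bytes at ascending addresses are D4 28 E3 DB A2 1F 5E BC.
Read back as big-endian, the last byte is least significant, giving 0xD428E3DBA21F5EBC.
0xD428E3DBA21F5EBC = 15287719467566456508.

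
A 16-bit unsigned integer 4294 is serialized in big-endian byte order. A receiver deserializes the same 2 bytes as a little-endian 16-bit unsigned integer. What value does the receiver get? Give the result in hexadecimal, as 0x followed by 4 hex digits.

0xC610

4294 in 16-bit hexadecimal is 0x10C6.
Stored big-endian, the bytes at ascending addresses are 10 C6.
Read back as little-endian, the first byte is least significant, giving 0xC610.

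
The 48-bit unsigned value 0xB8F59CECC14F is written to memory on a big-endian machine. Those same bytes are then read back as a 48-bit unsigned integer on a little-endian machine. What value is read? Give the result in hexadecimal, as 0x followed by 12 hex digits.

Stored big-endian, the bytes at ascending addresses are B8 F5 9C EC C1 4F.
Read back as little-endian, the first byte is least significant, giving 0x4FC1EC9CF5B8.

0x4FC1EC9CF5B8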